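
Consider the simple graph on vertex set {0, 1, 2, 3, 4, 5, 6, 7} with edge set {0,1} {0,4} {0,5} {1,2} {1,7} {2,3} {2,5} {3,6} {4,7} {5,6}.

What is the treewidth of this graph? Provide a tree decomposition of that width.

The largest bag has 3 vertices, giving width 2; this decomposition certifies tw(G) ≤ 2. Since 4–7–1–0–4 is a cycle in G, G is not acyclic. Forests are exactly the graphs of treewidth ≤ 1, so tw(G) ≥ 2. The upper and lower bounds meet at 2, so that is the treewidth.

Treewidth 2.
One optimal decomposition is:
Bags: B1 = {0, 4, 7}  B2 = {0, 1, 7}  B3 = {0, 1, 5}  B4 = {1, 2, 5}  B5 = {2, 5, 6}  B6 = {2, 3, 6}
Tree: B1–B2, B2–B3, B3–B4, B4–B5, B5–B6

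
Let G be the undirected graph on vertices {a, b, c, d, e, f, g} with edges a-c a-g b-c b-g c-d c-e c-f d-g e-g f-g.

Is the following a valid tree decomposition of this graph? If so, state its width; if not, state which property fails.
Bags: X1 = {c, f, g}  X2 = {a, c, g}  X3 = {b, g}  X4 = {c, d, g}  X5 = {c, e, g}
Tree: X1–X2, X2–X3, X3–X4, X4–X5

A tree decomposition must satisfy three properties: every vertex lies in some bag; for every edge, both endpoints lie together in some bag; and for every vertex, the bags containing it form a connected subtree. Here edge (c,b) lies in no bag, so the decomposition is invalid.

No — edge (c,b) lies in no bag.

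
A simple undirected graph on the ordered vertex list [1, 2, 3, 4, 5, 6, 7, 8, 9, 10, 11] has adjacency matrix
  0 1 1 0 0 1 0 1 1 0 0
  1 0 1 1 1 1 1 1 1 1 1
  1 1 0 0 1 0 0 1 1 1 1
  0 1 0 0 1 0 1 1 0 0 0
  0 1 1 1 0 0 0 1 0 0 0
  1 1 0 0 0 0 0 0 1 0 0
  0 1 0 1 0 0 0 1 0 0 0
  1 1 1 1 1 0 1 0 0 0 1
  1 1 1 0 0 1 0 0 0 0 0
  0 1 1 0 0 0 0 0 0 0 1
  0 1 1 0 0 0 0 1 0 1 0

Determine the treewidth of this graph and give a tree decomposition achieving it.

Treewidth 3.
One optimal decomposition is:
Bags: B1 = {1, 2, 3, 8}  B2 = {1, 2, 3, 9}  B3 = {2, 3, 5, 8}  B4 = {2, 3, 8, 11}  B5 = {1, 2, 6, 9}  B6 = {2, 4, 5, 8}  B7 = {2, 4, 7, 8}  B8 = {2, 3, 10, 11}
Tree: B1–B2, B1–B3, B3–B4, B2–B5, B3–B6, B6–B7, B4–B8

The largest bag has 4 vertices, giving width 3; this decomposition certifies tw(G) ≤ 3. On the other hand G contains the 4-clique {1, 2, 3, 8}. A clique must lie in a single bag of any decomposition, so no decomposition can have width below 3. Combining the bounds, tw(G) = 3.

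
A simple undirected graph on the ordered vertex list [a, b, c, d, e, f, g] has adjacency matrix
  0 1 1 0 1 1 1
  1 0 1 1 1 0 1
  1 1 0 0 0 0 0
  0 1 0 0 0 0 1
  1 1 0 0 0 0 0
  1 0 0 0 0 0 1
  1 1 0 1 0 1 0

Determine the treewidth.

A width-2 tree decomposition is:
Bags: B1 = {a, b, e}  B2 = {a, b, c}  B3 = {a, b, g}  B4 = {b, d, g}  B5 = {a, f, g}
Tree: B1–B2, B2–B3, B3–B4, B3–B5
The largest bag has 3 vertices, giving width 2; this decomposition certifies tw(G) ≤ 2. On the other hand G contains the 3-clique {b, d, g}. A clique must lie in a single bag of any decomposition, so no decomposition can have width below 2. Therefore the treewidth is 2.

2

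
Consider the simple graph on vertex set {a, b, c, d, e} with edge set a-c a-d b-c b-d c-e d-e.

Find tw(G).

A width-2 tree decomposition is:
Bags: B1 = {a, c, d}  B2 = {c, d, e}  B3 = {b, c, d}
Tree: B1–B2, B2–B3
Every bag has size at most 3, so the width is 3 − 1 = 2 and tw(G) ≤ 2. Since a–c–e–d–a is a cycle in G, G is not acyclic. Forests are exactly the graphs of treewidth ≤ 1, so tw(G) ≥ 2. The upper and lower bounds meet at 2, so that is the treewidth.

2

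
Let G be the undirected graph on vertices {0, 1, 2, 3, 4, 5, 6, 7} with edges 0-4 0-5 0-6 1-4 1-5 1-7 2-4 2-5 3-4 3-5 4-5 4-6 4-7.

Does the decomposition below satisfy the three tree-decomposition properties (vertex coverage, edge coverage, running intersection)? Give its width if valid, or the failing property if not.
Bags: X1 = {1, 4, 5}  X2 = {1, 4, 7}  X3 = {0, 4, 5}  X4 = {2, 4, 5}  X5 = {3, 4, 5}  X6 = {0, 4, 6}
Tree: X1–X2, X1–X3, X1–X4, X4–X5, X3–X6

Yes; width 2.

Every vertex of G appears in some bag (union = {0, 1, 2, 3, 4, 5, 6, 7}); every edge is covered by a bag; and for each vertex v the set of bags containing v is connected in the bag tree. The decomposition is therefore valid. The largest bag has 3 vertices, so the width is 2.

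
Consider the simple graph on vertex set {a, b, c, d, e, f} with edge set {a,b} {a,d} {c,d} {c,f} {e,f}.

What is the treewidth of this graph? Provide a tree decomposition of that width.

Every bag has size at most 2, so the width is 2 − 1 = 1 and tw(G) ≤ 1. Any graph with an edge has treewidth ≥ 1, and G has the edge b–a. The upper and lower bounds meet at 1, so that is the treewidth.

Treewidth 1.
One such decomposition:
Bags: B1 = {a, b}  B2 = {a, d}  B3 = {c, d}  B4 = {c, f}  B5 = {e, f}
Tree: B1–B2, B2–B3, B3–B4, B4–B5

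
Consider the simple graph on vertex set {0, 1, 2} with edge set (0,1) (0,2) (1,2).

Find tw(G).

A width-2 tree decomposition is:
Bags: B1 = {0, 1, 2}
Tree: (single bag)
With just one bag of size 3, the width is 3 − 1 = 2, so tw(G) ≤ 2. On the other hand G contains the 3-clique {0, 1, 2}. A clique must lie in a single bag of any decomposition, so no decomposition can have width below 2. Therefore the treewidth is 2.

2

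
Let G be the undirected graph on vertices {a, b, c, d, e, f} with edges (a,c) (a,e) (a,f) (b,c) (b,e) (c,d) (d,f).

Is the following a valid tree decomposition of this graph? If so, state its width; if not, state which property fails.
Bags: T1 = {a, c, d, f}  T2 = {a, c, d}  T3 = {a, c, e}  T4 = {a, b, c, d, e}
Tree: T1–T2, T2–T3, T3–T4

No — bags containing vertex d are not connected in the tree.

A tree decomposition must satisfy three properties: every vertex lies in some bag; for every edge, both endpoints lie together in some bag; and for every vertex, the bags containing it form a connected subtree. Here bags containing vertex d are not connected in the tree, so the decomposition is invalid.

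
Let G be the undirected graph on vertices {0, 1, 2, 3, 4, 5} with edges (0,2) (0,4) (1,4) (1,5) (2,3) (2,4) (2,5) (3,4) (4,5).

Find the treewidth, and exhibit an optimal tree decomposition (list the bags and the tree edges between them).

Treewidth 2.
One such decomposition:
Bags: B1 = {0, 2, 4}  B2 = {2, 4, 5}  B3 = {1, 4, 5}  B4 = {2, 3, 4}
Tree: B1–B2, B2–B3, B1–B4

Each bag holds 3 vertices, so the decomposition has width 2, which upper-bounds the treewidth. On the other hand G contains the 3-clique {1, 4, 5}. A clique must lie in a single bag of any decomposition, so no decomposition can have width below 2. Combining the bounds, tw(G) = 2.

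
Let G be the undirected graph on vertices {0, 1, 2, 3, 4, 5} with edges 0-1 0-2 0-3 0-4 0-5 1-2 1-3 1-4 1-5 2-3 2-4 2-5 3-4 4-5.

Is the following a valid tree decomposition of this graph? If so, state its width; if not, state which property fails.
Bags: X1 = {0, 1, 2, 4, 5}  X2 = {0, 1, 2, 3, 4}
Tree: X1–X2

Checking the three conditions: (i) the bags cover all of {0, 1, 2, 3, 4, 5}; (ii) for each edge, some bag contains both endpoints; (iii) the bags containing any fixed vertex form a subtree. All hold, so the decomposition is valid with width 5 − 1 = 4.

Yes; width 4.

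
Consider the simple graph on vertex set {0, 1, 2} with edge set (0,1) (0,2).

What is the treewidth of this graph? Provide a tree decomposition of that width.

Each bag holds 2 vertices, so the decomposition has width 1, which upper-bounds the treewidth. Since G has at least one edge (e.g. 0–2), it is not an edgeless graph, so tw(G) ≥ 1. Combining the bounds, tw(G) = 1.

Treewidth 1.
One such decomposition:
Bags: B1 = {0, 2}  B2 = {0, 1}
Tree: B1–B2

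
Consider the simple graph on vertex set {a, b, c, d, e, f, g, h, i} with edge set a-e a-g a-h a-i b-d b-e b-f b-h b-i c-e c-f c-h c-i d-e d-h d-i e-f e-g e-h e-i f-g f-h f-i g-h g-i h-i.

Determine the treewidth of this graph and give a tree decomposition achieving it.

Treewidth 4.
One such decomposition:
Bags: B1 = {a, e, g, h, i}  B2 = {e, f, g, h, i}  B3 = {b, e, f, h, i}  B4 = {c, e, f, h, i}  B5 = {b, d, e, h, i}
Tree: B1–B2, B2–B3, B2–B4, B3–B5

The largest bag has 5 vertices, giving width 4; this decomposition certifies tw(G) ≤ 4. Conversely, {b, d, e, h, i} is a clique of size 5, and the vertices of any clique must share a bag in every tree decomposition; so some bag has ≥ 5 vertices and tw(G) ≥ 4. The upper and lower bounds meet at 4, so that is the treewidth.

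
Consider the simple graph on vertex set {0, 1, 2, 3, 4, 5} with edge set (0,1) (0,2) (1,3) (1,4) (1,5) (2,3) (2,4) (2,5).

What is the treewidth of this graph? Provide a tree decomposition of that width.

Treewidth 2.
Bags: B1 = {0, 1, 2}  B2 = {1, 2, 4}  B3 = {1, 2, 5}  B4 = {1, 2, 3}
Tree: B1–B2, B2–B3, B3–B4

The largest bag has 3 vertices, giving width 2; this decomposition certifies tw(G) ≤ 2. For the lower bound, G contains the cycle 1–0–2–4–1, so G is not a forest; only forests have treewidth ≤ 1, hence tw(G) ≥ 2. Hence tw(G) = 2 exactly.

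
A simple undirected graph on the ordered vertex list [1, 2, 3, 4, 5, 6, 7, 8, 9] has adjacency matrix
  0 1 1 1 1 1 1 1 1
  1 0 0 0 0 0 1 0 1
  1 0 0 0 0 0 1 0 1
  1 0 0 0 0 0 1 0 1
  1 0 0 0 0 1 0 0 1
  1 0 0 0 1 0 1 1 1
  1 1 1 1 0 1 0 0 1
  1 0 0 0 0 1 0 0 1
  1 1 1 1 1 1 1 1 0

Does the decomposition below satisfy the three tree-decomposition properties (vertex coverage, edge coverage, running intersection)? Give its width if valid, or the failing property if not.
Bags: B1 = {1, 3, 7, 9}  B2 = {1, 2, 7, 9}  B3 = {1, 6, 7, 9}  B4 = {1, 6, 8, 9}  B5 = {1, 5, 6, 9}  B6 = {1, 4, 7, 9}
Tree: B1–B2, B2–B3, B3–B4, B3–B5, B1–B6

Yes; width 3.

Vertex coverage: the bags together contain {1, 2, 3, 4, 5, 6, 7, 8, 9}, the full vertex set. Edge coverage: each edge of G has both endpoints in at least one bag. Running intersection: for every vertex, the bags containing it form a connected subtree. All three properties hold, so this is a valid tree decomposition of width max|bag| − 1 = 3, and hence tw(G) ≤ 3.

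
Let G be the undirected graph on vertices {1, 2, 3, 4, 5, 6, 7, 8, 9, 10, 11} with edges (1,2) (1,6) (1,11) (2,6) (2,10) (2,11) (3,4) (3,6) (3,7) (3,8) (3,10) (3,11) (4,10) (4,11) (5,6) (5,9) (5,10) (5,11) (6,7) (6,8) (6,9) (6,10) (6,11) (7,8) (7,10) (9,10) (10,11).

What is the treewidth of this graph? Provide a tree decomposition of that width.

Each bag holds 4 vertices, so the decomposition has width 3, which upper-bounds the treewidth. For the lower bound, the 4 vertices {3, 4, 10, 11} are pairwise adjacent, and any tree decomposition puts a clique entirely inside one bag — forcing width ≥ 3. Hence tw(G) = 3 exactly.

Treewidth 3.
Bags: B1 = {5, 6, 9, 10}  B2 = {5, 6, 10, 11}  B3 = {2, 6, 10, 11}  B4 = {3, 6, 10, 11}  B5 = {1, 2, 6, 11}  B6 = {3, 6, 7, 10}  B7 = {3, 6, 7, 8}  B8 = {3, 4, 10, 11}
Tree: B1–B2, B2–B3, B3–B4, B3–B5, B4–B6, B6–B7, B4–B8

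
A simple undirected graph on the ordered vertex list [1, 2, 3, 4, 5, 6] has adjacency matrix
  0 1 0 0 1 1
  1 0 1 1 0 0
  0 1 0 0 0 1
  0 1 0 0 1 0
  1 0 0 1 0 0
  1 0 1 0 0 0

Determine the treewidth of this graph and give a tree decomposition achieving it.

Each bag holds 3 vertices, so the decomposition has width 2, which upper-bounds the treewidth. Since 4–5–1–2–4 is a cycle in G, G is not acyclic. Forests are exactly the graphs of treewidth ≤ 1, so tw(G) ≥ 2. Combining the bounds, tw(G) = 2.

Treewidth 2.
One optimal decomposition is:
Bags: B1 = {2, 4, 5}  B2 = {1, 2, 5}  B3 = {1, 2, 3}  B4 = {1, 3, 6}
Tree: B1–B2, B2–B3, B3–B4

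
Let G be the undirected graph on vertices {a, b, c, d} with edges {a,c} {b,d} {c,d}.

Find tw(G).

1

A width-1 tree decomposition is:
Bags: B1 = {a, c}  B2 = {c, d}  B3 = {b, d}
Tree: B1–B2, B2–B3
Every bag has size at most 2, so the width is 2 − 1 = 1 and tw(G) ≤ 1. Any graph with an edge has treewidth ≥ 1, and G has the edge a–c. Therefore the treewidth is 1.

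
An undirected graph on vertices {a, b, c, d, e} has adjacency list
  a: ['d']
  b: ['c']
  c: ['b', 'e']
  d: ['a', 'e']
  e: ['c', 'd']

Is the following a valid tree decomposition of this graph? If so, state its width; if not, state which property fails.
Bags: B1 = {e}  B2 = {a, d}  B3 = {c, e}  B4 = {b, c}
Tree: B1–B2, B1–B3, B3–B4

A tree decomposition must satisfy three properties: every vertex lies in some bag; for every edge, both endpoints lie together in some bag; and for every vertex, the bags containing it form a connected subtree. Here edge (d,e) lies in no bag, so the decomposition is invalid.

No — edge (d,e) lies in no bag.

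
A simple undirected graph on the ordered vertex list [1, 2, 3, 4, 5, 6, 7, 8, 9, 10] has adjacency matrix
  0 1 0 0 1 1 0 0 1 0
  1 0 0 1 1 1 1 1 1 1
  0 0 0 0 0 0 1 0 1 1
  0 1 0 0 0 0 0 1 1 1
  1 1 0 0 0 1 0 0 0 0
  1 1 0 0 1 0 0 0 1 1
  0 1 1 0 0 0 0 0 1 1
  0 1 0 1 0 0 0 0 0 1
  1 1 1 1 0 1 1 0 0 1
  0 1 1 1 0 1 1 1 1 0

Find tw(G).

A width-3 tree decomposition is:
Bags: B1 = {2, 6, 9, 10}  B2 = {2, 7, 9, 10}  B3 = {1, 2, 6, 9}  B4 = {3, 7, 9, 10}  B5 = {2, 4, 9, 10}  B6 = {2, 4, 8, 10}  B7 = {1, 2, 5, 6}
Tree: B1–B2, B1–B3, B2–B4, B1–B5, B5–B6, B3–B7
Each bag holds 4 vertices, so the decomposition has width 3, which upper-bounds the treewidth. For the lower bound, the 4 vertices {2, 4, 8, 10} are pairwise adjacent, and any tree decomposition puts a clique entirely inside one bag — forcing width ≥ 3. Hence tw(G) = 3 exactly.

3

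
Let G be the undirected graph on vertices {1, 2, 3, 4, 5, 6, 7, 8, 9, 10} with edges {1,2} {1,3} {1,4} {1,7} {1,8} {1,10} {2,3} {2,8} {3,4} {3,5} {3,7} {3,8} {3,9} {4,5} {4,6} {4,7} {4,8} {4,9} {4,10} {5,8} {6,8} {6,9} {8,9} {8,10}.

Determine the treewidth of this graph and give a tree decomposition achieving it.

Each bag holds 4 vertices, so the decomposition has width 3, which upper-bounds the treewidth. On the other hand G contains the 4-clique {1, 2, 3, 8}. A clique must lie in a single bag of any decomposition, so no decomposition can have width below 3. Therefore the treewidth is 3.

Treewidth 3.
One such decomposition:
Bags: B1 = {3, 4, 5, 8}  B2 = {1, 3, 4, 8}  B3 = {1, 2, 3, 8}  B4 = {3, 4, 8, 9}  B5 = {4, 6, 8, 9}  B6 = {1, 4, 8, 10}  B7 = {1, 3, 4, 7}
Tree: B1–B2, B2–B3, B2–B4, B4–B5, B2–B6, B2–B7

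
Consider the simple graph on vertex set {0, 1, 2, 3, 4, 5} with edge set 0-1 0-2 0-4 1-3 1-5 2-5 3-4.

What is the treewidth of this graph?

A width-2 tree decomposition is:
Bags: B1 = {1, 2, 5}  B2 = {0, 1, 2}  B3 = {0, 1, 3}  B4 = {0, 3, 4}
Tree: B1–B2, B2–B3, B3–B4
Every bag has size at most 3, so the width is 3 − 1 = 2 and tw(G) ≤ 2. For the lower bound, G contains the cycle 5–2–0–1–5, so G is not a forest; only forests have treewidth ≤ 1, hence tw(G) ≥ 2. The upper and lower bounds meet at 2, so that is the treewidth.

2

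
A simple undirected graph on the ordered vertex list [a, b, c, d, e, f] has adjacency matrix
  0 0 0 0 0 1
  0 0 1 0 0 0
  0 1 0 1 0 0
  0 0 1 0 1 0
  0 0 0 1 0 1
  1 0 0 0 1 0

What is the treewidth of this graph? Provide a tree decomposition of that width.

The largest bag has 2 vertices, giving width 1; this decomposition certifies tw(G) ≤ 1. Since G has at least one edge (e.g. b–c), it is not an edgeless graph, so tw(G) ≥ 1. Combining the bounds, tw(G) = 1.

Treewidth 1.
One optimal decomposition is:
Bags: B1 = {b, c}  B2 = {c, d}  B3 = {d, e}  B4 = {e, f}  B5 = {a, f}
Tree: B1–B2, B2–B3, B3–B4, B4–B5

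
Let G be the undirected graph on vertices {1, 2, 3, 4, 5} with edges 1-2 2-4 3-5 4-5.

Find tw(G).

A width-1 tree decomposition is:
Bags: B1 = {1, 2}  B2 = {2, 4}  B3 = {4, 5}  B4 = {3, 5}
Tree: B1–B2, B2–B3, B3–B4
The largest bag has 2 vertices, giving width 1; this decomposition certifies tw(G) ≤ 1. G has an edge, so its treewidth is at least 1. Hence tw(G) = 1 exactly.

1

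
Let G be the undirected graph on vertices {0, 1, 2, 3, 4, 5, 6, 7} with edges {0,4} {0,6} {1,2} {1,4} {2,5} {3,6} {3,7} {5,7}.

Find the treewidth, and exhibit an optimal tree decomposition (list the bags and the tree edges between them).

Every bag has size at most 3, so the width is 3 − 1 = 2 and tw(G) ≤ 2. Since 1–4–0–6–3–7–5–2–1 is a cycle in G, G is not acyclic. Forests are exactly the graphs of treewidth ≤ 1, so tw(G) ≥ 2. The upper and lower bounds meet at 2, so that is the treewidth.

Treewidth 2.
One optimal decomposition is:
Bags: B1 = {0, 1, 4}  B2 = {0, 1, 6}  B3 = {1, 3, 6}  B4 = {1, 3, 7}  B5 = {1, 5, 7}  B6 = {1, 2, 5}
Tree: B1–B2, B2–B3, B3–B4, B4–B5, B5–B6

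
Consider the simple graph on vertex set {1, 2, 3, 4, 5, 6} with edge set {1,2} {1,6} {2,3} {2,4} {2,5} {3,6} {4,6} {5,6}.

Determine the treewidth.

A width-2 tree decomposition is:
Bags: B1 = {1, 2, 6}  B2 = {2, 3, 6}  B3 = {2, 4, 6}  B4 = {2, 5, 6}
Tree: B1–B2, B2–B3, B3–B4
The largest bag has 3 vertices, giving width 2; this decomposition certifies tw(G) ≤ 2. For the lower bound, G contains the cycle 1–6–3–2–1, so G is not a forest; only forests have treewidth ≤ 1, hence tw(G) ≥ 2. The upper and lower bounds meet at 2, so that is the treewidth.

2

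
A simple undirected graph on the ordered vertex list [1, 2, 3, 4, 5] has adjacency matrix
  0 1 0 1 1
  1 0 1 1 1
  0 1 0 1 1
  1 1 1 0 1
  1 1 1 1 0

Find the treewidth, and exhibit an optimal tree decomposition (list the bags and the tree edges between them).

Each bag holds 4 vertices, so the decomposition has width 3, which upper-bounds the treewidth. For the lower bound, the 4 vertices {1, 2, 4, 5} are pairwise adjacent, and any tree decomposition puts a clique entirely inside one bag — forcing width ≥ 3. Combining the bounds, tw(G) = 3.

Treewidth 3.
One such decomposition:
Bags: B1 = {1, 2, 4, 5}  B2 = {2, 3, 4, 5}
Tree: B1–B2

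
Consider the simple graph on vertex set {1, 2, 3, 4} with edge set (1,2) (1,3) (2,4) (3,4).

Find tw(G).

A width-2 tree decomposition is:
Bags: B1 = {1, 2, 4}  B2 = {1, 3, 4}
Tree: B1–B2
Every bag has size at most 3, so the width is 3 − 1 = 2 and tw(G) ≤ 2. Since 4–2–1–3–4 is a cycle in G, G is not acyclic. Forests are exactly the graphs of treewidth ≤ 1, so tw(G) ≥ 2. Combining the bounds, tw(G) = 2.

2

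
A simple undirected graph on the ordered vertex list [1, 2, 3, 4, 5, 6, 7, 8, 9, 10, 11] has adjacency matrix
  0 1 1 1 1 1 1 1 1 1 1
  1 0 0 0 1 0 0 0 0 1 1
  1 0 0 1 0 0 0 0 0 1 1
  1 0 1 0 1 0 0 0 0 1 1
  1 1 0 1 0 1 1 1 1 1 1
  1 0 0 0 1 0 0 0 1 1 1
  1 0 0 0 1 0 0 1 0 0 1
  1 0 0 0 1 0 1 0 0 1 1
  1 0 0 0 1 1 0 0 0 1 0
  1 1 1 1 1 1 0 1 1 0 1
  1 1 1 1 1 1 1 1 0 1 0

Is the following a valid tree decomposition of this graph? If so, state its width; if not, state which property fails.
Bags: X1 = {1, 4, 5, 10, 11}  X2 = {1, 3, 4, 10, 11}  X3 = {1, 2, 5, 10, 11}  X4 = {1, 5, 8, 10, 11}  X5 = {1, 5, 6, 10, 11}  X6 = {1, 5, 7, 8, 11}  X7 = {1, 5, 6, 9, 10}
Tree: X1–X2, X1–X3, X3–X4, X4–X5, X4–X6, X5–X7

Yes; width 4.

Vertex coverage: the bags together contain {1, 2, 3, 4, 5, 6, 7, 8, 9, 10, 11}, the full vertex set. Edge coverage: each edge of G has both endpoints in at least one bag. Running intersection: for every vertex, the bags containing it form a connected subtree. All three properties hold, so this is a valid tree decomposition of width max|bag| − 1 = 4, and hence tw(G) ≤ 4.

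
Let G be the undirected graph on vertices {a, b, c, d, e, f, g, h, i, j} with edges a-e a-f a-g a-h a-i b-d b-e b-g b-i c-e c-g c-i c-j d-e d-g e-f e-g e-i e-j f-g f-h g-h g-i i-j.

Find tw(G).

A width-3 tree decomposition is:
Bags: B1 = {b, e, g, i}  B2 = {a, e, g, i}  B3 = {b, d, e, g}  B4 = {a, e, f, g}  B5 = {c, e, g, i}  B6 = {a, f, g, h}  B7 = {c, e, i, j}
Tree: B1–B2, B1–B3, B2–B4, B1–B5, B4–B6, B5–B7
Each bag holds 4 vertices, so the decomposition has width 3, which upper-bounds the treewidth. For the lower bound, the 4 vertices {b, d, e, g} are pairwise adjacent, and any tree decomposition puts a clique entirely inside one bag — forcing width ≥ 3. Hence tw(G) = 3 exactly.

3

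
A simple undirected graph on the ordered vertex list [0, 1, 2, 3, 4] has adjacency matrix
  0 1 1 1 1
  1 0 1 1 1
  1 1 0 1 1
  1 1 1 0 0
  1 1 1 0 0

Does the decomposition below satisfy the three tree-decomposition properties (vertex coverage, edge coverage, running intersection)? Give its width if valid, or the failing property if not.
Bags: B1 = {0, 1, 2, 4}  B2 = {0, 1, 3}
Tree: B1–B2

A tree decomposition must satisfy three properties: every vertex lies in some bag; for every edge, both endpoints lie together in some bag; and for every vertex, the bags containing it form a connected subtree. Here edge (2,3) lies in no bag, so the decomposition is invalid.

No — edge (2,3) lies in no bag.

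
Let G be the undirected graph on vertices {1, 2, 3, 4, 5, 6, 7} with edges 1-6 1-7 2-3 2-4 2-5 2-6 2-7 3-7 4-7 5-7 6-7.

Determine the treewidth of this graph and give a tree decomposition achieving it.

The largest bag has 3 vertices, giving width 2; this decomposition certifies tw(G) ≤ 2. On the other hand G contains the 3-clique {1, 6, 7}. A clique must lie in a single bag of any decomposition, so no decomposition can have width below 2. Therefore the treewidth is 2.

Treewidth 2.
One such decomposition:
Bags: B1 = {2, 3, 7}  B2 = {2, 6, 7}  B3 = {1, 6, 7}  B4 = {2, 5, 7}  B5 = {2, 4, 7}
Tree: B1–B2, B2–B3, B2–B4, B4–B5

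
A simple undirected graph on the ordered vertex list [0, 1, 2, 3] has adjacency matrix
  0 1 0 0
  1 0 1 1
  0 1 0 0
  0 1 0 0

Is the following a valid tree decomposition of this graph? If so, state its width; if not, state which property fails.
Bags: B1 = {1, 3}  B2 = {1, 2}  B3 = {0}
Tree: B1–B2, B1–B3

No — edge (1,0) lies in no bag.

A tree decomposition must satisfy three properties: every vertex lies in some bag; for every edge, both endpoints lie together in some bag; and for every vertex, the bags containing it form a connected subtree. Here edge (1,0) lies in no bag, so the decomposition is invalid.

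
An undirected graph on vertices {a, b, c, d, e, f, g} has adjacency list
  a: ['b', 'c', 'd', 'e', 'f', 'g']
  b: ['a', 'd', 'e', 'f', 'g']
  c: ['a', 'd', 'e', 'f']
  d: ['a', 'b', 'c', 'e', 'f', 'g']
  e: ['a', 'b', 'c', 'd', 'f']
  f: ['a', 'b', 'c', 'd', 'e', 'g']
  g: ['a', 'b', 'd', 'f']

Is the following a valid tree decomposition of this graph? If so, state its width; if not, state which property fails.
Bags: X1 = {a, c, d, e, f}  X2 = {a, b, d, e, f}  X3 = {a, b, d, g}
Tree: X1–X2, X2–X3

A tree decomposition must satisfy three properties: every vertex lies in some bag; for every edge, both endpoints lie together in some bag; and for every vertex, the bags containing it form a connected subtree. Here edge (f,g) lies in no bag, so the decomposition is invalid.

No — edge (f,g) lies in no bag.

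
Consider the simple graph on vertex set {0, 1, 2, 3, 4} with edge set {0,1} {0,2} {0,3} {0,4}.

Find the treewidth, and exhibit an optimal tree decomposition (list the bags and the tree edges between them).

Every bag has size at most 2, so the width is 2 − 1 = 1 and tw(G) ≤ 1. Any graph with an edge has treewidth ≥ 1, and G has the edge 0–1. Therefore the treewidth is 1.

Treewidth 1.
One such decomposition:
Bags: B1 = {0, 1}  B2 = {0, 2}  B3 = {0, 3}  B4 = {0, 4}
Tree: B1–B2, B2–B3, B1–B4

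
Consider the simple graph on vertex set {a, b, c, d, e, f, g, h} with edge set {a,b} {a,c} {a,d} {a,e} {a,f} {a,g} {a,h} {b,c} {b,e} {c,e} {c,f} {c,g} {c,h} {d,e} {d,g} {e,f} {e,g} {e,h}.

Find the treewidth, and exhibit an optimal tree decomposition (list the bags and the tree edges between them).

Treewidth 3.
One such decomposition:
Bags: B1 = {a, c, e, h}  B2 = {a, c, e, f}  B3 = {a, b, c, e}  B4 = {a, c, e, g}  B5 = {a, d, e, g}
Tree: B1–B2, B2–B3, B1–B4, B4–B5

Each bag holds 4 vertices, so the decomposition has width 3, which upper-bounds the treewidth. Conversely, {a, d, e, g} is a clique of size 4, and the vertices of any clique must share a bag in every tree decomposition; so some bag has ≥ 4 vertices and tw(G) ≥ 3. Combining the bounds, tw(G) = 3.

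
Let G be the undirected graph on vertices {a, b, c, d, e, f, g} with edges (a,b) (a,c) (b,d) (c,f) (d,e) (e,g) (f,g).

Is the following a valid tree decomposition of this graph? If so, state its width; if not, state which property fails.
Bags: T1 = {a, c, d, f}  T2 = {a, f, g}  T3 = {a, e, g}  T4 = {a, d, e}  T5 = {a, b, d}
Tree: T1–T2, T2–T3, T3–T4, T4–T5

A tree decomposition must satisfy three properties: every vertex lies in some bag; for every edge, both endpoints lie together in some bag; and for every vertex, the bags containing it form a connected subtree. Here bags containing vertex d are not connected in the tree, so the decomposition is invalid.

No — bags containing vertex d are not connected in the tree.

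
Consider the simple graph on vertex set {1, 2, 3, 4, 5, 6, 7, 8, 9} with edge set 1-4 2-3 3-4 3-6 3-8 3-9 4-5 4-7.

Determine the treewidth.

1

A width-1 tree decomposition is:
Bags: B1 = {2, 3}  B2 = {3, 4}  B3 = {4, 5}  B4 = {3, 8}  B5 = {3, 9}  B6 = {4, 7}  B7 = {3, 6}  B8 = {1, 4}
Tree: B1–B2, B2–B3, B2–B4, B2–B5, B3–B6, B4–B7, B3–B8
Each bag holds 2 vertices, so the decomposition has width 1, which upper-bounds the treewidth. Since G has at least one edge (e.g. 3–2), it is not an edgeless graph, so tw(G) ≥ 1. Hence tw(G) = 1 exactly.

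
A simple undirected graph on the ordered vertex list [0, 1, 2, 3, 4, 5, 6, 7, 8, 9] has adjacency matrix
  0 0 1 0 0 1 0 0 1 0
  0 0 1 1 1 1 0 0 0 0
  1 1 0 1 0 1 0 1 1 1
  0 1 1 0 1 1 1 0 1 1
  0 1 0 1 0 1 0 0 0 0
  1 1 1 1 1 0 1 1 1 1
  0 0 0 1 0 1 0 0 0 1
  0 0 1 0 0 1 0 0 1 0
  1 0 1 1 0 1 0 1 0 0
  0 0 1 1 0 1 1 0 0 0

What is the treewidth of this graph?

A width-3 tree decomposition is:
Bags: B1 = {0, 2, 5, 8}  B2 = {2, 5, 7, 8}  B3 = {2, 3, 5, 8}  B4 = {1, 2, 3, 5}  B5 = {1, 3, 4, 5}  B6 = {2, 3, 5, 9}  B7 = {3, 5, 6, 9}
Tree: B1–B2, B2–B3, B3–B4, B4–B5, B4–B6, B6–B7
The largest bag has 4 vertices, giving width 3; this decomposition certifies tw(G) ≤ 3. On the other hand G contains the 4-clique {0, 2, 5, 8}. A clique must lie in a single bag of any decomposition, so no decomposition can have width below 3. Hence tw(G) = 3 exactly.

3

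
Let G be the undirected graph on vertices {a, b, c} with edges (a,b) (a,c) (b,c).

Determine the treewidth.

2

A width-2 tree decomposition is:
Bags: B1 = {a, b, c}
Tree: (single bag)
With just one bag of size 3, the width is 3 − 1 = 2, so tw(G) ≤ 2. For the lower bound, the 3 vertices {a, b, c} are pairwise adjacent, and any tree decomposition puts a clique entirely inside one bag — forcing width ≥ 2. Combining the bounds, tw(G) = 2.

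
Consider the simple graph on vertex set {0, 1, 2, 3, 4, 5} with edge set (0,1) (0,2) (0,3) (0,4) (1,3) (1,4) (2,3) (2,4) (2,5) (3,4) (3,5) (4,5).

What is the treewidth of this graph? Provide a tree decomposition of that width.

Treewidth 3.
One optimal decomposition is:
Bags: B1 = {2, 3, 4, 5}  B2 = {0, 2, 3, 4}  B3 = {0, 1, 3, 4}
Tree: B1–B2, B2–B3

Every bag has size at most 4, so the width is 4 − 1 = 3 and tw(G) ≤ 3. On the other hand G contains the 4-clique {0, 1, 3, 4}. A clique must lie in a single bag of any decomposition, so no decomposition can have width below 3. Therefore the treewidth is 3.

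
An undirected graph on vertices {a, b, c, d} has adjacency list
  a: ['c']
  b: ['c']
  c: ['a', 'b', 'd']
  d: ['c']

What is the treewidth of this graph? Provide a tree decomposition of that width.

Treewidth 1.
Bags: B1 = {a, c}  B2 = {b, c}  B3 = {c, d}
Tree: B1–B2, B2–B3

The largest bag has 2 vertices, giving width 1; this decomposition certifies tw(G) ≤ 1. Any graph with an edge has treewidth ≥ 1, and G has the edge c–a. The upper and lower bounds meet at 1, so that is the treewidth.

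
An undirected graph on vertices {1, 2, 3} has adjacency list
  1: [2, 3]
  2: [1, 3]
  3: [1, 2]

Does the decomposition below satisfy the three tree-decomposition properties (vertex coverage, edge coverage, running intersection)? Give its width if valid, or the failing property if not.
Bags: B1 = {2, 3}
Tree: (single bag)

No — vertex 1 appears in no bag.

A tree decomposition must satisfy three properties: every vertex lies in some bag; for every edge, both endpoints lie together in some bag; and for every vertex, the bags containing it form a connected subtree. Here vertex 1 appears in no bag, so the decomposition is invalid.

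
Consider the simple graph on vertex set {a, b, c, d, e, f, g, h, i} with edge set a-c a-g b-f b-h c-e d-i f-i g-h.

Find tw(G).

1

A width-1 tree decomposition is:
Bags: B1 = {d, i}  B2 = {f, i}  B3 = {b, f}  B4 = {b, h}  B5 = {g, h}  B6 = {a, g}  B7 = {a, c}  B8 = {c, e}
Tree: B1–B2, B2–B3, B3–B4, B4–B5, B5–B6, B6–B7, B7–B8
Every bag has size at most 2, so the width is 2 − 1 = 1 and tw(G) ≤ 1. Any graph with an edge has treewidth ≥ 1, and G has the edge d–i. Combining the bounds, tw(G) = 1.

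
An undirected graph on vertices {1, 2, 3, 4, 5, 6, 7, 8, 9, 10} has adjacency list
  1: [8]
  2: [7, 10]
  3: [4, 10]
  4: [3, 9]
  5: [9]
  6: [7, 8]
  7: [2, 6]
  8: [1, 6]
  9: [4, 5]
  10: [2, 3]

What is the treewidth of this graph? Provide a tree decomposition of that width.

Treewidth 1.
One optimal decomposition is:
Bags: B1 = {5, 9}  B2 = {4, 9}  B3 = {3, 4}  B4 = {3, 10}  B5 = {2, 10}  B6 = {2, 7}  B7 = {6, 7}  B8 = {6, 8}  B9 = {1, 8}
Tree: B1–B2, B2–B3, B3–B4, B4–B5, B5–B6, B6–B7, B7–B8, B8–B9

Each bag holds 2 vertices, so the decomposition has width 1, which upper-bounds the treewidth. G has an edge, so its treewidth is at least 1. The upper and lower bounds meet at 1, so that is the treewidth.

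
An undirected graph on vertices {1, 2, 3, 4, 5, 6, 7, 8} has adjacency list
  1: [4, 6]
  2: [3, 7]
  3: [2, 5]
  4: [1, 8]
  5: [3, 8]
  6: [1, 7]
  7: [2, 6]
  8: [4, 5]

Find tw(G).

2

A width-2 tree decomposition is:
Bags: B1 = {2, 3, 5}  B2 = {2, 5, 8}  B3 = {2, 4, 8}  B4 = {1, 2, 4}  B5 = {1, 2, 6}  B6 = {2, 6, 7}
Tree: B1–B2, B2–B3, B3–B4, B4–B5, B5–B6
The largest bag has 3 vertices, giving width 2; this decomposition certifies tw(G) ≤ 2. For the lower bound, G contains the cycle 2–3–5–8–4–1–6–7–2, so G is not a forest; only forests have treewidth ≤ 1, hence tw(G) ≥ 2. Combining the bounds, tw(G) = 2.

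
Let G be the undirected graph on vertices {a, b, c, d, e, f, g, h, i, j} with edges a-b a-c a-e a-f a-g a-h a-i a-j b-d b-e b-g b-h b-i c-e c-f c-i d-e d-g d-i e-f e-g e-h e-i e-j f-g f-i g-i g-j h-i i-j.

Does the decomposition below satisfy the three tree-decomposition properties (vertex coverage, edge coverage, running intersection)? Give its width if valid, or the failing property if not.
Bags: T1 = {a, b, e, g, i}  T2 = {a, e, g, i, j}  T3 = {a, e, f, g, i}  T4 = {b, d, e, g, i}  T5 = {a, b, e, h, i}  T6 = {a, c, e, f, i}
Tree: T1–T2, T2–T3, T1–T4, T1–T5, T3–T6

Yes; width 4.

Checking the three conditions: (i) the bags cover all of {a, b, c, d, e, f, g, h, i, j}; (ii) for each edge, some bag contains both endpoints; (iii) the bags containing any fixed vertex form a subtree. All hold, so the decomposition is valid with width 5 − 1 = 4.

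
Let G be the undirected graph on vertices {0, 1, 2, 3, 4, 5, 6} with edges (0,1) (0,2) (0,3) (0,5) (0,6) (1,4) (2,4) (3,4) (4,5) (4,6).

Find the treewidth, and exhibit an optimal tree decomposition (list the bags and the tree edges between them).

The largest bag has 3 vertices, giving width 2; this decomposition certifies tw(G) ≤ 2. Since 4–1–0–5–4 is a cycle in G, G is not acyclic. Forests are exactly the graphs of treewidth ≤ 1, so tw(G) ≥ 2. Therefore the treewidth is 2.

Treewidth 2.
One such decomposition:
Bags: B1 = {0, 1, 4}  B2 = {0, 4, 5}  B3 = {0, 4, 6}  B4 = {0, 3, 4}  B5 = {0, 2, 4}
Tree: B1–B2, B2–B3, B3–B4, B4–B5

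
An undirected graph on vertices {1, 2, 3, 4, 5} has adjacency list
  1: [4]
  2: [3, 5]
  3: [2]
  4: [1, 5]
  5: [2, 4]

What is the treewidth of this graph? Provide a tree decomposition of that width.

Each bag holds 2 vertices, so the decomposition has width 1, which upper-bounds the treewidth. Any graph with an edge has treewidth ≥ 1, and G has the edge 1–4. Therefore the treewidth is 1.

Treewidth 1.
One such decomposition:
Bags: B1 = {1, 4}  B2 = {4, 5}  B3 = {2, 5}  B4 = {2, 3}
Tree: B1–B2, B2–B3, B3–B4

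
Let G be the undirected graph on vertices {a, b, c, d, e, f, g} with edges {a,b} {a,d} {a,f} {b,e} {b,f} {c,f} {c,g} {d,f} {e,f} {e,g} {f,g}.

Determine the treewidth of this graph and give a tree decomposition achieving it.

Treewidth 2.
One optimal decomposition is:
Bags: B1 = {a, b, f}  B2 = {a, d, f}  B3 = {b, e, f}  B4 = {e, f, g}  B5 = {c, f, g}
Tree: B1–B2, B1–B3, B3–B4, B4–B5

Each bag holds 3 vertices, so the decomposition has width 2, which upper-bounds the treewidth. On the other hand G contains the 3-clique {a, d, f}. A clique must lie in a single bag of any decomposition, so no decomposition can have width below 2. Therefore the treewidth is 2.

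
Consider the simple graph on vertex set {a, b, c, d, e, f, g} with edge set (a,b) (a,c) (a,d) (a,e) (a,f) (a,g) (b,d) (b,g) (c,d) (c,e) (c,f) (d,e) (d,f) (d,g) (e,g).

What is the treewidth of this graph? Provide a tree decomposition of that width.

Treewidth 3.
One such decomposition:
Bags: B1 = {a, c, d, e}  B2 = {a, d, e, g}  B3 = {a, c, d, f}  B4 = {a, b, d, g}
Tree: B1–B2, B1–B3, B2–B4

The largest bag has 4 vertices, giving width 3; this decomposition certifies tw(G) ≤ 3. On the other hand G contains the 4-clique {a, d, e, g}. A clique must lie in a single bag of any decomposition, so no decomposition can have width below 3. Combining the bounds, tw(G) = 3.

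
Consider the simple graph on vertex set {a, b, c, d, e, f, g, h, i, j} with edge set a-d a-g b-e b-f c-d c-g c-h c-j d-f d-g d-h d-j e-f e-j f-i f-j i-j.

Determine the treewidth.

A width-2 tree decomposition is:
Bags: B1 = {c, d, j}  B2 = {c, d, g}  B3 = {a, d, g}  B4 = {d, f, j}  B5 = {f, i, j}  B6 = {e, f, j}  B7 = {b, e, f}  B8 = {c, d, h}
Tree: B1–B2, B2–B3, B1–B4, B4–B5, B4–B6, B6–B7, B2–B8
Every bag has size at most 3, so the width is 3 − 1 = 2 and tw(G) ≤ 2. For the lower bound, the 3 vertices {a, d, g} are pairwise adjacent, and any tree decomposition puts a clique entirely inside one bag — forcing width ≥ 2. Combining the bounds, tw(G) = 2.

2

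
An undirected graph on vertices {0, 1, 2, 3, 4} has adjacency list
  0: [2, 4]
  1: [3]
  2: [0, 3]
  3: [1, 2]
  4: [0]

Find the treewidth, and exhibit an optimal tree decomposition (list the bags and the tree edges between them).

The largest bag has 2 vertices, giving width 1; this decomposition certifies tw(G) ≤ 1. Since G has at least one edge (e.g. 0–2), it is not an edgeless graph, so tw(G) ≥ 1. The upper and lower bounds meet at 1, so that is the treewidth.

Treewidth 1.
Bags: B1 = {0, 2}  B2 = {0, 4}  B3 = {2, 3}  B4 = {1, 3}
Tree: B1–B2, B1–B3, B3–B4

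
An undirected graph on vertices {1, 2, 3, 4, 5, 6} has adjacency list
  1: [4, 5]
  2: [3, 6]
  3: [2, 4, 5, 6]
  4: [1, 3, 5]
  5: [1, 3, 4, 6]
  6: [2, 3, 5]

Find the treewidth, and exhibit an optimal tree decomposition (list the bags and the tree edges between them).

Treewidth 2.
One such decomposition:
Bags: B1 = {3, 4, 5}  B2 = {3, 5, 6}  B3 = {2, 3, 6}  B4 = {1, 4, 5}
Tree: B1–B2, B2–B3, B1–B4

Every bag has size at most 3, so the width is 3 − 1 = 2 and tw(G) ≤ 2. On the other hand G contains the 3-clique {1, 4, 5}. A clique must lie in a single bag of any decomposition, so no decomposition can have width below 2. The upper and lower bounds meet at 2, so that is the treewidth.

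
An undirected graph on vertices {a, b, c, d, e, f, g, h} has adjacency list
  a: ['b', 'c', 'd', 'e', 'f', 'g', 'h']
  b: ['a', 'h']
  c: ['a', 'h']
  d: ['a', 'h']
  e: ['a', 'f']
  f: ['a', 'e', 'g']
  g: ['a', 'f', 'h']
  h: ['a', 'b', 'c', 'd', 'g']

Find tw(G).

2

A width-2 tree decomposition is:
Bags: B1 = {a, f, g}  B2 = {a, g, h}  B3 = {a, d, h}  B4 = {a, e, f}  B5 = {a, b, h}  B6 = {a, c, h}
Tree: B1–B2, B2–B3, B1–B4, B3–B5, B3–B6
Every bag has size at most 3, so the width is 3 − 1 = 2 and tw(G) ≤ 2. On the other hand G contains the 3-clique {a, e, f}. A clique must lie in a single bag of any decomposition, so no decomposition can have width below 2. Hence tw(G) = 2 exactly.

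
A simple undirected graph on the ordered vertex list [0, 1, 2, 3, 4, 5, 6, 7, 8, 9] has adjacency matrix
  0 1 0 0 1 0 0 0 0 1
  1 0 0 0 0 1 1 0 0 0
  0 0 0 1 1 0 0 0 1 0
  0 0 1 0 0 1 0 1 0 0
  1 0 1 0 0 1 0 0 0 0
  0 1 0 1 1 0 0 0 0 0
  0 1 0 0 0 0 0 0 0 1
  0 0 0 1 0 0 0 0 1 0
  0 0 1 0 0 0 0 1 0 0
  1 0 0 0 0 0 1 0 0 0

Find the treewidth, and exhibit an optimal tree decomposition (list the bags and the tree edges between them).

Treewidth 2.
One optimal decomposition is:
Bags: B1 = {3, 7, 8}  B2 = {2, 3, 8}  B3 = {2, 3, 5}  B4 = {2, 4, 5}  B5 = {1, 4, 5}  B6 = {0, 1, 4}  B7 = {0, 1, 6}  B8 = {0, 6, 9}
Tree: B1–B2, B2–B3, B3–B4, B4–B5, B5–B6, B6–B7, B7–B8

Every bag has size at most 3, so the width is 3 − 1 = 2 and tw(G) ≤ 2. Since 7–8–2–3–7 is a cycle in G, G is not acyclic. Forests are exactly the graphs of treewidth ≤ 1, so tw(G) ≥ 2. The upper and lower bounds meet at 2, so that is the treewidth.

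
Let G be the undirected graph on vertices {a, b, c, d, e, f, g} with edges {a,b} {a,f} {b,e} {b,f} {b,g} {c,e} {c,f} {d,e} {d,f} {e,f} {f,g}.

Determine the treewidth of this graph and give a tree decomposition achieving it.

Every bag has size at most 3, so the width is 3 − 1 = 2 and tw(G) ≤ 2. Conversely, {d, e, f} is a clique of size 3, and the vertices of any clique must share a bag in every tree decomposition; so some bag has ≥ 3 vertices and tw(G) ≥ 2. Hence tw(G) = 2 exactly.

Treewidth 2.
One optimal decomposition is:
Bags: B1 = {b, e, f}  B2 = {c, e, f}  B3 = {b, f, g}  B4 = {d, e, f}  B5 = {a, b, f}
Tree: B1–B2, B1–B3, B1–B4, B3–B5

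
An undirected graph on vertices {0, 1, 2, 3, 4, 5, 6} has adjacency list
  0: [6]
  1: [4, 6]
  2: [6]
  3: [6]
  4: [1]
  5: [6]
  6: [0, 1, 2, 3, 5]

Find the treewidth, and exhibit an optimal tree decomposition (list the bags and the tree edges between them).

Treewidth 1.
One optimal decomposition is:
Bags: B1 = {0, 6}  B2 = {5, 6}  B3 = {1, 6}  B4 = {3, 6}  B5 = {1, 4}  B6 = {2, 6}
Tree: B1–B2, B2–B3, B1–B4, B3–B5, B4–B6

The largest bag has 2 vertices, giving width 1; this decomposition certifies tw(G) ≤ 1. G has an edge, so its treewidth is at least 1. The upper and lower bounds meet at 1, so that is the treewidth.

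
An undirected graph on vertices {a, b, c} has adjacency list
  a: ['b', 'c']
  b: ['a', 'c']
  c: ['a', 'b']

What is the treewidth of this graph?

2

A width-2 tree decomposition is:
Bags: B1 = {a, b, c}
Tree: (single bag)
A single bag containing all 3 vertices is trivially a valid decomposition of width 2. For the lower bound, the 3 vertices {a, b, c} are pairwise adjacent, and any tree decomposition puts a clique entirely inside one bag — forcing width ≥ 2. The upper and lower bounds meet at 2, so that is the treewidth.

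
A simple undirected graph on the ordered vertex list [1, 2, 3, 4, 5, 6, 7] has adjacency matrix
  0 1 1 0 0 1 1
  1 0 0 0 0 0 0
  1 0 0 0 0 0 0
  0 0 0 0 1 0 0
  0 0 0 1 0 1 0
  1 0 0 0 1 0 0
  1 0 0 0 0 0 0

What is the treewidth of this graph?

1

A width-1 tree decomposition is:
Bags: B1 = {1, 3}  B2 = {1, 6}  B3 = {5, 6}  B4 = {4, 5}  B5 = {1, 2}  B6 = {1, 7}
Tree: B1–B2, B2–B3, B3–B4, B1–B5, B2–B6
The largest bag has 2 vertices, giving width 1; this decomposition certifies tw(G) ≤ 1. G has an edge, so its treewidth is at least 1. Therefore the treewidth is 1.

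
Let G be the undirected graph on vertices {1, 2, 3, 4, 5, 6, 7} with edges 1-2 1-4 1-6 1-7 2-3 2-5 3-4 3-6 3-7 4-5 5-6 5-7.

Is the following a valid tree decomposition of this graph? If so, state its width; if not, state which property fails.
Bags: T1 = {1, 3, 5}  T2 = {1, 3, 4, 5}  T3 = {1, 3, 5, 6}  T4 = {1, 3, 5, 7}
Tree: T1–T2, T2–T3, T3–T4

No — vertex 2 appears in no bag.

A tree decomposition must satisfy three properties: every vertex lies in some bag; for every edge, both endpoints lie together in some bag; and for every vertex, the bags containing it form a connected subtree. Here vertex 2 appears in no bag, so the decomposition is invalid.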